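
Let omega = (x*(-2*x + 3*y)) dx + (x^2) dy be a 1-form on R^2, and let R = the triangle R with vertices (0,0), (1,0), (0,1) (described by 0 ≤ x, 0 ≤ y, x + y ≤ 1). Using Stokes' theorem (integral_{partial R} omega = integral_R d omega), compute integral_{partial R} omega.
integral_(partial R) omega = -1/6

Stokes: integral_partial_R omega = integral_R d omega with d omega = (∂Q/∂x - ∂P/∂y) dx ∧ dy.
  ∂Q/∂x = 2*x
  ∂P/∂y = 3*x
  integrand = ∂Q/∂x - ∂P/∂y = -x.
Integrating over R: integral_0^1 integral_0^{1-x} (-x) dy dx = -1/6.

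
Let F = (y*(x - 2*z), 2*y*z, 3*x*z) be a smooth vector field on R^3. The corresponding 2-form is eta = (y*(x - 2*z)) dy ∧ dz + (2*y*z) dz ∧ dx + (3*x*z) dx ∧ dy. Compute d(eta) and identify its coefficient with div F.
d(eta) = (3*x + y + 2*z) dx ∧ dy ∧ dz; div F = 3*x + y + 2*z

For a 2-form in R^3 of the form above, applying d gives a 3-form with coefficient ∂P/∂x + ∂Q/∂y + ∂R/∂z:
  ∂P/∂x = y
  ∂Q/∂y = 2*z
  ∂R/∂z = 3*x
Sum = 3*x + y + 2*z, which is exactly div F.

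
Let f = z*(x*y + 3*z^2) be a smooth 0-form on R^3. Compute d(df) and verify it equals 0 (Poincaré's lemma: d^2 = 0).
d(df) = 0

Step 1: df = sum_i (∂f/∂x_i) dx_i = (y*z) dx + (x*z) dy + (x*y + 9*z^2) dz.
Step 2: Apply d again. Using the 1-form formula, the coefficient of dx ∧ dy in d(df) is ∂^2 f/∂x ∂y - ∂^2 f/∂y ∂x = (z) - (z) = 0 (equality of mixed partials for smooth f).
Similarly for dx ∧ dz and dy ∧ dz — all coefficients vanish. So d(df) = 0.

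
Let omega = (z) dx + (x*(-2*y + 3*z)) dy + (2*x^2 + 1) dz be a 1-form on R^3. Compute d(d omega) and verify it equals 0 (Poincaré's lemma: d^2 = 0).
d(d omega) = 0

Step 1: d omega = sum_{i<j} (∂f_j/∂x_i - ∂f_i/∂x_j) dx_i ∧ dx_j:
  coeff of dx ∧ dy: -2*y + 3*z
  coeff of dx ∧ dz: 4*x - 1
  coeff of dy ∧ dz: -3*x
Step 2: Apply d again to each 2-form coefficient. The only possible 3-form in R^3 is dx ∧ dy ∧ dz, with coefficient
  ∂(coeff of dy∧dz)/∂x - ∂(coeff of dx∧dz)/∂y + ∂(coeff of dx∧dy)/∂z
  = ∂/∂x (-3*x) - ∂/∂y (4*x - 1) + ∂/∂z (-2*y + 3*z).
Each of these terms simplifies to sums of mixed partials that cancel in pairs. The result is 0 (by equality of mixed partials for smooth functions — Schwarz / Clairaut).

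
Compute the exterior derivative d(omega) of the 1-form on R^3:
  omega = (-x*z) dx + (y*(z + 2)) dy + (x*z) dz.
d(omega) = (x + z) dx ∧ dz + (-y) dy ∧ dz

For a 1-form omega = sum_i f_i dx_i, the exterior derivative is
  d(omega) = sum_{i < j} (∂f_j/∂x_i - ∂f_i/∂x_j) dx_i ∧ dx_j.
  coefficient of dx ∧ dz: ∂f_3/∂x - ∂f_1/∂z = ∂(x*z)/∂x - ∂(-x*z)/∂z = x + z
  coefficient of dy ∧ dz: ∂f_3/∂y - ∂f_2/∂z = ∂(x*z)/∂y - ∂(y*(z + 2))/∂z = -y
Assembling: d(omega) = (x + z) dx ∧ dz + (-y) dy ∧ dz.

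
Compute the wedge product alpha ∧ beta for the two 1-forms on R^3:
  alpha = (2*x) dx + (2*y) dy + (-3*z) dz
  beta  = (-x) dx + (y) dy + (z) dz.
alpha ∧ beta = (4*x*y) dx ∧ dy + (-x*z) dx ∧ dz + (5*y*z) dy ∧ dz

Distribute the wedge, using dx_i ∧ dx_j = -dx_j ∧ dx_i and dx_i ∧ dx_i = 0. For each pair (i, j) with i < j, the coefficient of dx_i ∧ dx_j in alpha ∧ beta is (alpha_i * beta_j - alpha_j * beta_i). Collecting: alpha ∧ beta = (4*x*y) dx ∧ dy + (-x*z) dx ∧ dz + (5*y*z) dy ∧ dz.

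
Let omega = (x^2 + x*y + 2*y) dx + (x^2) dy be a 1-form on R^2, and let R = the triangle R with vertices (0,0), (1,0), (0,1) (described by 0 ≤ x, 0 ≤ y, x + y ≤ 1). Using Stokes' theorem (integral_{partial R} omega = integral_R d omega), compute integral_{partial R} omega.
integral_(partial R) omega = -5/6

Stokes: integral_partial_R omega = integral_R d omega with d omega = (∂Q/∂x - ∂P/∂y) dx ∧ dy.
  ∂Q/∂x = 2*x
  ∂P/∂y = x + 2
  integrand = ∂Q/∂x - ∂P/∂y = x - 2.
Integrating over R: integral_0^1 integral_0^{1-x} (x - 2) dy dx = -5/6.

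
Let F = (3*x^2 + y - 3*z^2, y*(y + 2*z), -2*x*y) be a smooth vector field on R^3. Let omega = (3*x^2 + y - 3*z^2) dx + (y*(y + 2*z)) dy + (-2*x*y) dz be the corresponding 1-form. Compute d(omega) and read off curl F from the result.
d(omega) = (-2*x - 2*y) dy ∧ dz + (2*y - 6*z) dz ∧ dx + (-1) dx ∧ dy; curl F = (-2*x - 2*y, 2*y - 6*z, -1)

d omega = sum_{i<j} (∂f_j/∂x_i - ∂f_i/∂x_j) dx_i ∧ dx_j. Under the identification (dy ∧ dz, dz ∧ dx, dx ∧ dy) ↔ (e_x, e_y, e_z), the coefficients are exactly the components of curl F. Compute:
  ∂R/∂y - ∂Q/∂z = (-2*x) - (2*y) = -2*x - 2*y
  ∂P/∂z - ∂R/∂x = (-6*z) - (-2*y) = 2*y - 6*z
  ∂Q/∂x - ∂P/∂y = (0) - (1) = -1.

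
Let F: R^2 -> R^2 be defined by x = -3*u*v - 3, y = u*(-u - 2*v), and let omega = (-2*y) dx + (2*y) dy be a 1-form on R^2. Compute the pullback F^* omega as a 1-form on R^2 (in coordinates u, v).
F^* omega = (2*u*(2*u^2 + 3*u*v - 2*v^2)) du + (2*u^2*(-u - 2*v)) dv

Using F^*(f dg) = (f ∘ F) d(g ∘ F), substitute each coordinate x_i by F_i(u, v) in f_i, and replace dx_i by d F_i = (∂F_i/∂u) du + (∂F_i/∂v) dv.
  For the x component: f_1(F) = 2*u*(u + 2*v); d F_1 = (-3*v) du + (-3*u) dv
  For the y component: f_2(F) = 2*u*(-u - 2*v); d F_2 = (-2*u - 2*v) du + (-2*u) dv
Combining and collecting du, dv coefficients:
  coeff of du: 2*u*(2*u^2 + 3*u*v - 2*v^2)
  coeff of dv: 2*u^2*(-u - 2*v)
F^* omega = (2*u*(2*u^2 + 3*u*v - 2*v^2)) du + (2*u^2*(-u - 2*v)) dv.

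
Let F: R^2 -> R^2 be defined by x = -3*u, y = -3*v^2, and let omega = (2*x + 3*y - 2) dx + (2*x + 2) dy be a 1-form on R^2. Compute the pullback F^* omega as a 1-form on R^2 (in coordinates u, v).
F^* omega = (18*u + 27*v^2 + 6) du + (12*v*(3*u - 1)) dv

Using F^*(f dg) = (f ∘ F) d(g ∘ F), substitute each coordinate x_i by F_i(u, v) in f_i, and replace dx_i by d F_i = (∂F_i/∂u) du + (∂F_i/∂v) dv.
  For the x component: f_1(F) = -6*u - 9*v^2 - 2; d F_1 = (-3) du + (0) dv
  For the y component: f_2(F) = 2 - 6*u; d F_2 = (0) du + (-6*v) dv
Combining and collecting du, dv coefficients:
  coeff of du: 18*u + 27*v^2 + 6
  coeff of dv: 12*v*(3*u - 1)
F^* omega = (18*u + 27*v^2 + 6) du + (12*v*(3*u - 1)) dv.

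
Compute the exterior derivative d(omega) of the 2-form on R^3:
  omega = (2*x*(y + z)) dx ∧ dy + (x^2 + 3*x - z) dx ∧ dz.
d(omega) = (2*x) dx ∧ dy ∧ dz

For a 2-form omega = sum_{i<j} g_{ij} dx_i ∧ dx_j, the exterior derivative is
  d(omega) = sum_{i<j} d(g_{ij}) ∧ dx_i ∧ dx_j = sum_{i<j, k} (∂g_{ij}/∂x_k) dx_k ∧ dx_i ∧ dx_j.
Expand each term, using dx_k ∧ dx_i ∧ dx_j = sgn(permutation) dx_{(a)} ∧ dx_{(b)} ∧ dx_{(c)} with (a < b < c) sorted:
  d(2*x*(y + z)) includes (∂/∂z)(2*x*(y + z)) dz = (2*x) dz, which multiplied by dx ∧ dy gives (2*x) dx ∧ dy ∧ dz
Collecting like 3-forms: d(omega) = (2*x) dx ∧ dy ∧ dz.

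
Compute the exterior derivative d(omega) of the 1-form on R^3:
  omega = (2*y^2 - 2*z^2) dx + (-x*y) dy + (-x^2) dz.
d(omega) = (-5*y) dx ∧ dy + (-2*x + 4*z) dx ∧ dz

For a 1-form omega = sum_i f_i dx_i, the exterior derivative is
  d(omega) = sum_{i < j} (∂f_j/∂x_i - ∂f_i/∂x_j) dx_i ∧ dx_j.
  coefficient of dx ∧ dy: ∂f_2/∂x - ∂f_1/∂y = ∂(-x*y)/∂x - ∂(2*y^2 - 2*z^2)/∂y = -5*y
  coefficient of dx ∧ dz: ∂f_3/∂x - ∂f_1/∂z = ∂(-x^2)/∂x - ∂(2*y^2 - 2*z^2)/∂z = -2*x + 4*z
Assembling: d(omega) = (-5*y) dx ∧ dy + (-2*x + 4*z) dx ∧ dz.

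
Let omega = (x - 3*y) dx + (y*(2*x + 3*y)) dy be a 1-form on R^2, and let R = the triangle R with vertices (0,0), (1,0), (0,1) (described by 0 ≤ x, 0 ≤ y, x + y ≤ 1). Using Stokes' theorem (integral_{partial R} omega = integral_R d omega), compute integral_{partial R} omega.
integral_(partial R) omega = 11/6

Stokes: integral_partial_R omega = integral_R d omega with d omega = (∂Q/∂x - ∂P/∂y) dx ∧ dy.
  ∂Q/∂x = 2*y
  ∂P/∂y = -3
  integrand = ∂Q/∂x - ∂P/∂y = 2*y + 3.
Integrating over R: integral_0^1 integral_0^{1-x} (2*y + 3) dy dx = 11/6.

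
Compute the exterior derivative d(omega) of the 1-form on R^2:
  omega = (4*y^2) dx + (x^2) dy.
d(omega) = (2*x - 8*y) dx ∧ dy

For a 1-form omega = sum_i f_i dx_i, the exterior derivative is
  d(omega) = sum_{i < j} (∂f_j/∂x_i - ∂f_i/∂x_j) dx_i ∧ dx_j.
  coefficient of dx ∧ dy: ∂f_2/∂x - ∂f_1/∂y = ∂(x^2)/∂x - ∂(4*y^2)/∂y = 2*x - 8*y
Assembling: d(omega) = (2*x - 8*y) dx ∧ dy.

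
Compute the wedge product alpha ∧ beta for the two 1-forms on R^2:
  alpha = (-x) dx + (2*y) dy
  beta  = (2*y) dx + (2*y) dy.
alpha ∧ beta = (-2*y*(x + 2*y)) dx ∧ dy

Distribute the wedge, using dx_i ∧ dx_j = -dx_j ∧ dx_i and dx_i ∧ dx_i = 0. For each pair (i, j) with i < j, the coefficient of dx_i ∧ dx_j in alpha ∧ beta is (alpha_i * beta_j - alpha_j * beta_i). Collecting: alpha ∧ beta = (-2*y*(x + 2*y)) dx ∧ dy.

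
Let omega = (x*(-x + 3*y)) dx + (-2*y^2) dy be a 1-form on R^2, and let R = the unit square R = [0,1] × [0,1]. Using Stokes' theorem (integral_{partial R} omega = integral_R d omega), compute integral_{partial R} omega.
integral_(partial R) omega = -3/2

Stokes: integral_partial_R omega = integral_R d omega with d omega = (∂Q/∂x - ∂P/∂y) dx ∧ dy.
  ∂Q/∂x = 0
  ∂P/∂y = 3*x
  integrand = ∂Q/∂x - ∂P/∂y = -3*x.
Integrating over R: integral_0^1 integral_0^1 (-3*x) dx dy = -3/2.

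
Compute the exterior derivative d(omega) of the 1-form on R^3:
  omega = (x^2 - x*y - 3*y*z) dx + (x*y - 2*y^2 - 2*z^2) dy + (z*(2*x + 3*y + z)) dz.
d(omega) = (x + y + 3*z) dx ∧ dy + (3*y + 2*z) dx ∧ dz + (7*z) dy ∧ dz

For a 1-form omega = sum_i f_i dx_i, the exterior derivative is
  d(omega) = sum_{i < j} (∂f_j/∂x_i - ∂f_i/∂x_j) dx_i ∧ dx_j.
  coefficient of dx ∧ dy: ∂f_2/∂x - ∂f_1/∂y = ∂(x*y - 2*y^2 - 2*z^2)/∂x - ∂(x^2 - x*y - 3*y*z)/∂y = x + y + 3*z
  coefficient of dx ∧ dz: ∂f_3/∂x - ∂f_1/∂z = ∂(z*(2*x + 3*y + z))/∂x - ∂(x^2 - x*y - 3*y*z)/∂z = 3*y + 2*z
  coefficient of dy ∧ dz: ∂f_3/∂y - ∂f_2/∂z = ∂(z*(2*x + 3*y + z))/∂y - ∂(x*y - 2*y^2 - 2*z^2)/∂z = 7*z
Assembling: d(omega) = (x + y + 3*z) dx ∧ dy + (3*y + 2*z) dx ∧ dz + (7*z) dy ∧ dz.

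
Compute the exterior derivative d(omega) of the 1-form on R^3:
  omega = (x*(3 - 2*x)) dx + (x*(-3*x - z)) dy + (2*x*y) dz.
d(omega) = (-6*x - z) dx ∧ dy + (2*y) dx ∧ dz + (3*x) dy ∧ dz

For a 1-form omega = sum_i f_i dx_i, the exterior derivative is
  d(omega) = sum_{i < j} (∂f_j/∂x_i - ∂f_i/∂x_j) dx_i ∧ dx_j.
  coefficient of dx ∧ dy: ∂f_2/∂x - ∂f_1/∂y = ∂(x*(-3*x - z))/∂x - ∂(x*(3 - 2*x))/∂y = -6*x - z
  coefficient of dx ∧ dz: ∂f_3/∂x - ∂f_1/∂z = ∂(2*x*y)/∂x - ∂(x*(3 - 2*x))/∂z = 2*y
  coefficient of dy ∧ dz: ∂f_3/∂y - ∂f_2/∂z = ∂(2*x*y)/∂y - ∂(x*(-3*x - z))/∂z = 3*x
Assembling: d(omega) = (-6*x - z) dx ∧ dy + (2*y) dx ∧ dz + (3*x) dy ∧ dz.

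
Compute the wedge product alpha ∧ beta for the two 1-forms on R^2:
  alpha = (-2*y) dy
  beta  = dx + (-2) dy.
alpha ∧ beta = (2*y) dx ∧ dy

Distribute the wedge, using dx_i ∧ dx_j = -dx_j ∧ dx_i and dx_i ∧ dx_i = 0. For each pair (i, j) with i < j, the coefficient of dx_i ∧ dx_j in alpha ∧ beta is (alpha_i * beta_j - alpha_j * beta_i). Collecting: alpha ∧ beta = (2*y) dx ∧ dy.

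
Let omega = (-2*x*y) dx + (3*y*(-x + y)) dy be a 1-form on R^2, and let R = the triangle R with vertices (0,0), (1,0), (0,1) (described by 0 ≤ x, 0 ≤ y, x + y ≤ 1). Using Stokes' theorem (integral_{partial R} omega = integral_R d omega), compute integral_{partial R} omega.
integral_(partial R) omega = -1/6

Stokes: integral_partial_R omega = integral_R d omega with d omega = (∂Q/∂x - ∂P/∂y) dx ∧ dy.
  ∂Q/∂x = -3*y
  ∂P/∂y = -2*x
  integrand = ∂Q/∂x - ∂P/∂y = 2*x - 3*y.
Integrating over R: integral_0^1 integral_0^{1-x} (2*x - 3*y) dy dx = -1/6.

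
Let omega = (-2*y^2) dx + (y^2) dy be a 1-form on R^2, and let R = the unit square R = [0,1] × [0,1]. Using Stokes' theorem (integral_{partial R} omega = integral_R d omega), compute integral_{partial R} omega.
integral_(partial R) omega = 2

Stokes: integral_partial_R omega = integral_R d omega with d omega = (∂Q/∂x - ∂P/∂y) dx ∧ dy.
  ∂Q/∂x = 0
  ∂P/∂y = -4*y
  integrand = ∂Q/∂x - ∂P/∂y = 4*y.
Integrating over R: integral_0^1 integral_0^1 (4*y) dx dy = 2.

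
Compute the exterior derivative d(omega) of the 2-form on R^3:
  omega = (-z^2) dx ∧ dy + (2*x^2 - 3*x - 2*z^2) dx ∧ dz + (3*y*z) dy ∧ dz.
d(omega) = (-2*z) dx ∧ dy ∧ dz

For a 2-form omega = sum_{i<j} g_{ij} dx_i ∧ dx_j, the exterior derivative is
  d(omega) = sum_{i<j} d(g_{ij}) ∧ dx_i ∧ dx_j = sum_{i<j, k} (∂g_{ij}/∂x_k) dx_k ∧ dx_i ∧ dx_j.
Expand each term, using dx_k ∧ dx_i ∧ dx_j = sgn(permutation) dx_{(a)} ∧ dx_{(b)} ∧ dx_{(c)} with (a < b < c) sorted:
  d(-z^2) includes (∂/∂z)(-z^2) dz = (-2*z) dz, which multiplied by dx ∧ dy gives (-2*z) dx ∧ dy ∧ dz
Collecting like 3-forms: d(omega) = (-2*z) dx ∧ dy ∧ dz.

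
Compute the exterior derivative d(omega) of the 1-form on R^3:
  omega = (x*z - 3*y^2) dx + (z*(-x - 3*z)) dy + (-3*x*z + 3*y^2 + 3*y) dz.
d(omega) = (6*y - z) dx ∧ dy + (-x - 3*z) dx ∧ dz + (x + 6*y + 6*z + 3) dy ∧ dz

For a 1-form omega = sum_i f_i dx_i, the exterior derivative is
  d(omega) = sum_{i < j} (∂f_j/∂x_i - ∂f_i/∂x_j) dx_i ∧ dx_j.
  coefficient of dx ∧ dy: ∂f_2/∂x - ∂f_1/∂y = ∂(z*(-x - 3*z))/∂x - ∂(x*z - 3*y^2)/∂y = 6*y - z
  coefficient of dx ∧ dz: ∂f_3/∂x - ∂f_1/∂z = ∂(-3*x*z + 3*y^2 + 3*y)/∂x - ∂(x*z - 3*y^2)/∂z = -x - 3*z
  coefficient of dy ∧ dz: ∂f_3/∂y - ∂f_2/∂z = ∂(-3*x*z + 3*y^2 + 3*y)/∂y - ∂(z*(-x - 3*z))/∂z = x + 6*y + 6*z + 3
Assembling: d(omega) = (6*y - z) dx ∧ dy + (-x - 3*z) dx ∧ dz + (x + 6*y + 6*z + 3) dy ∧ dz.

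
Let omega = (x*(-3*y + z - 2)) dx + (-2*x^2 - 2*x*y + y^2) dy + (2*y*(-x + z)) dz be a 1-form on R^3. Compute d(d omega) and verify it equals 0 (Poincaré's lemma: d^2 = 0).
d(d omega) = 0

Step 1: d omega = sum_{i<j} (∂f_j/∂x_i - ∂f_i/∂x_j) dx_i ∧ dx_j:
  coeff of dx ∧ dy: -x - 2*y
  coeff of dx ∧ dz: -x - 2*y
  coeff of dy ∧ dz: -2*x + 2*z
Step 2: Apply d again to each 2-form coefficient. The only possible 3-form in R^3 is dx ∧ dy ∧ dz, with coefficient
  ∂(coeff of dy∧dz)/∂x - ∂(coeff of dx∧dz)/∂y + ∂(coeff of dx∧dy)/∂z
  = ∂/∂x (-2*x + 2*z) - ∂/∂y (-x - 2*y) + ∂/∂z (-x - 2*y).
Each of these terms simplifies to sums of mixed partials that cancel in pairs. The result is 0 (by equality of mixed partials for smooth functions — Schwarz / Clairaut).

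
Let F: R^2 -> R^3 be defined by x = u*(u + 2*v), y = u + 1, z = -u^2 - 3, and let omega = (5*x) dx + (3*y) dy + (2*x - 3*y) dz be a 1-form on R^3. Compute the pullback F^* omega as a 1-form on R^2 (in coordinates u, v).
F^* omega = (6*u^3 + 22*u^2*v + 6*u^2 + 20*u*v^2 + 9*u + 3) du + (10*u^2*(u + 2*v)) dv

Using F^*(f dg) = (f ∘ F) d(g ∘ F), substitute each coordinate x_i by F_i(u, v) in f_i, and replace dx_i by d F_i = (∂F_i/∂u) du + (∂F_i/∂v) dv.
  For the x component: f_1(F) = 5*u*(u + 2*v); d F_1 = (2*u + 2*v) du + (2*u) dv
  For the y component: f_2(F) = 3*u + 3; d F_2 = (1) du + (0) dv
  For the z component: f_3(F) = 2*u^2 + 4*u*v - 3*u - 3; d F_3 = (-2*u) du + (0) dv
Combining and collecting du, dv coefficients:
  coeff of du: 6*u^3 + 22*u^2*v + 6*u^2 + 20*u*v^2 + 9*u + 3
  coeff of dv: 10*u^2*(u + 2*v)
F^* omega = (6*u^3 + 22*u^2*v + 6*u^2 + 20*u*v^2 + 9*u + 3) du + (10*u^2*(u + 2*v)) dv.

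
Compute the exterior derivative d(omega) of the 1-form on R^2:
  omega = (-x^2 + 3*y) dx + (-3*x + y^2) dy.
d(omega) = (-6) dx ∧ dy

For a 1-form omega = sum_i f_i dx_i, the exterior derivative is
  d(omega) = sum_{i < j} (∂f_j/∂x_i - ∂f_i/∂x_j) dx_i ∧ dx_j.
  coefficient of dx ∧ dy: ∂f_2/∂x - ∂f_1/∂y = ∂(-3*x + y^2)/∂x - ∂(-x^2 + 3*y)/∂y = -6
Assembling: d(omega) = (-6) dx ∧ dy.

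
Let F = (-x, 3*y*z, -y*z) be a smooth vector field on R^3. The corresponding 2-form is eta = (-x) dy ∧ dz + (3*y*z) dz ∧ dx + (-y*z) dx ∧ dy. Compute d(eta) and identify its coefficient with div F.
d(eta) = (-y + 3*z - 1) dx ∧ dy ∧ dz; div F = -y + 3*z - 1

For a 2-form in R^3 of the form above, applying d gives a 3-form with coefficient ∂P/∂x + ∂Q/∂y + ∂R/∂z:
  ∂P/∂x = -1
  ∂Q/∂y = 3*z
  ∂R/∂z = -y
Sum = -y + 3*z - 1, which is exactly div F.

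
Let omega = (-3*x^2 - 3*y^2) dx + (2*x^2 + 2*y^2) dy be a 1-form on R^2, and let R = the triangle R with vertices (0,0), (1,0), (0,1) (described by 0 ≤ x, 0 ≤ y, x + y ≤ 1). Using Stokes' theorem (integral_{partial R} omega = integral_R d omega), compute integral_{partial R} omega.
integral_(partial R) omega = 5/3

Stokes: integral_partial_R omega = integral_R d omega with d omega = (∂Q/∂x - ∂P/∂y) dx ∧ dy.
  ∂Q/∂x = 4*x
  ∂P/∂y = -6*y
  integrand = ∂Q/∂x - ∂P/∂y = 4*x + 6*y.
Integrating over R: integral_0^1 integral_0^{1-x} (4*x + 6*y) dy dx = 5/3.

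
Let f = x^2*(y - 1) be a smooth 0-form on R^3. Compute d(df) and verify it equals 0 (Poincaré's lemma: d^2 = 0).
d(df) = 0

Step 1: df = sum_i (∂f/∂x_i) dx_i = (2*x*(y - 1)) dx + (x^2) dy + (0) dz.
Step 2: Apply d again. Using the 1-form formula, the coefficient of dx ∧ dy in d(df) is ∂^2 f/∂x ∂y - ∂^2 f/∂y ∂x = (2*x) - (2*x) = 0 (equality of mixed partials for smooth f).
Similarly for dx ∧ dz and dy ∧ dz — all coefficients vanish. So d(df) = 0.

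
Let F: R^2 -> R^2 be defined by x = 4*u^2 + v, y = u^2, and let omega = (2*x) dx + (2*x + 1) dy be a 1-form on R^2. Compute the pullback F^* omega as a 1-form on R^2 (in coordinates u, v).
F^* omega = (2*u*(40*u^2 + 10*v + 1)) du + (8*u^2 + 2*v) dv

Using F^*(f dg) = (f ∘ F) d(g ∘ F), substitute each coordinate x_i by F_i(u, v) in f_i, and replace dx_i by d F_i = (∂F_i/∂u) du + (∂F_i/∂v) dv.
  For the x component: f_1(F) = 8*u^2 + 2*v; d F_1 = (8*u) du + (1) dv
  For the y component: f_2(F) = 8*u^2 + 2*v + 1; d F_2 = (2*u) du + (0) dv
Combining and collecting du, dv coefficients:
  coeff of du: 2*u*(40*u^2 + 10*v + 1)
  coeff of dv: 8*u^2 + 2*v
F^* omega = (2*u*(40*u^2 + 10*v + 1)) du + (8*u^2 + 2*v) dv.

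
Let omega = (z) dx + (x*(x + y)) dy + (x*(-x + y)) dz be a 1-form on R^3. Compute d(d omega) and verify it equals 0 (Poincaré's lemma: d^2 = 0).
d(d omega) = 0

Step 1: d omega = sum_{i<j} (∂f_j/∂x_i - ∂f_i/∂x_j) dx_i ∧ dx_j:
  coeff of dx ∧ dy: 2*x + y
  coeff of dx ∧ dz: -2*x + y - 1
  coeff of dy ∧ dz: x
Step 2: Apply d again to each 2-form coefficient. The only possible 3-form in R^3 is dx ∧ dy ∧ dz, with coefficient
  ∂(coeff of dy∧dz)/∂x - ∂(coeff of dx∧dz)/∂y + ∂(coeff of dx∧dy)/∂z
  = ∂/∂x (x) - ∂/∂y (-2*x + y - 1) + ∂/∂z (2*x + y).
Each of these terms simplifies to sums of mixed partials that cancel in pairs. The result is 0 (by equality of mixed partials for smooth functions — Schwarz / Clairaut).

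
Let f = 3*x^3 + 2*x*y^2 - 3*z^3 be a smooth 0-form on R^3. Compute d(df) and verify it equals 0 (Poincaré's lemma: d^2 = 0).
d(df) = 0

Step 1: df = sum_i (∂f/∂x_i) dx_i = (9*x^2 + 2*y^2) dx + (4*x*y) dy + (-9*z^2) dz.
Step 2: Apply d again. Using the 1-form formula, the coefficient of dx ∧ dy in d(df) is ∂^2 f/∂x ∂y - ∂^2 f/∂y ∂x = (4*y) - (4*y) = 0 (equality of mixed partials for smooth f).
Similarly for dx ∧ dz and dy ∧ dz — all coefficients vanish. So d(df) = 0.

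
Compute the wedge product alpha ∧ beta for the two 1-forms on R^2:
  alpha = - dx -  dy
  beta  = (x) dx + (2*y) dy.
alpha ∧ beta = (x - 2*y) dx ∧ dy

Distribute the wedge, using dx_i ∧ dx_j = -dx_j ∧ dx_i and dx_i ∧ dx_i = 0. For each pair (i, j) with i < j, the coefficient of dx_i ∧ dx_j in alpha ∧ beta is (alpha_i * beta_j - alpha_j * beta_i). Collecting: alpha ∧ beta = (x - 2*y) dx ∧ dy.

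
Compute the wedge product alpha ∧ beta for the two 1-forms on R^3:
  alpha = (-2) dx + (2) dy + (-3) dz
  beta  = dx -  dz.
alpha ∧ beta = (5) dx ∧ dz + (-2) dx ∧ dy + (-2) dy ∧ dz

Distribute the wedge, using dx_i ∧ dx_j = -dx_j ∧ dx_i and dx_i ∧ dx_i = 0. For each pair (i, j) with i < j, the coefficient of dx_i ∧ dx_j in alpha ∧ beta is (alpha_i * beta_j - alpha_j * beta_i). Collecting: alpha ∧ beta = (5) dx ∧ dz + (-2) dx ∧ dy + (-2) dy ∧ dz.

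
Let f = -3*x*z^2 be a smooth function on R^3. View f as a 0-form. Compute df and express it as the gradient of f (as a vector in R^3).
df = (-3*z^2) dx + (0) dy + (-6*x*z) dz; grad f = (-3*z^2, 0, -6*x*z)

For a 0-form f, d f = (∂f/∂x) dx + (∂f/∂y) dy + (∂f/∂z) dz. The components of the vector representation are exactly the entries of grad f in Cartesian coordinates:
  ∂f/∂x = -3*z^2
  ∂f/∂y = 0
  ∂f/∂z = -6*x*z.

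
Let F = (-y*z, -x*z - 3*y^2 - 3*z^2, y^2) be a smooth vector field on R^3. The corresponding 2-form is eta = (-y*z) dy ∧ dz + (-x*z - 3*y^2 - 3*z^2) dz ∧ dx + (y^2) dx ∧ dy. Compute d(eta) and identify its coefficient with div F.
d(eta) = (-6*y) dx ∧ dy ∧ dz; div F = -6*y

For a 2-form in R^3 of the form above, applying d gives a 3-form with coefficient ∂P/∂x + ∂Q/∂y + ∂R/∂z:
  ∂P/∂x = 0
  ∂Q/∂y = -6*y
  ∂R/∂z = 0
Sum = -6*y, which is exactly div F.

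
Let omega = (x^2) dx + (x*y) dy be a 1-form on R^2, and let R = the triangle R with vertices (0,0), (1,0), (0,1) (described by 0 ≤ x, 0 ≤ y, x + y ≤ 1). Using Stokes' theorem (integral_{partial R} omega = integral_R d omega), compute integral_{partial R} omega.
integral_(partial R) omega = 1/6

Stokes: integral_partial_R omega = integral_R d omega with d omega = (∂Q/∂x - ∂P/∂y) dx ∧ dy.
  ∂Q/∂x = y
  ∂P/∂y = 0
  integrand = ∂Q/∂x - ∂P/∂y = y.
Integrating over R: integral_0^1 integral_0^{1-x} (y) dy dx = 1/6.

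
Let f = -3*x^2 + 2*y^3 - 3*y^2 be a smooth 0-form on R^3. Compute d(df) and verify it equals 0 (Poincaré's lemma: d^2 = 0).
d(df) = 0

Step 1: df = sum_i (∂f/∂x_i) dx_i = (-6*x) dx + (6*y*(y - 1)) dy + (0) dz.
Step 2: Apply d again. Using the 1-form formula, the coefficient of dx ∧ dy in d(df) is ∂^2 f/∂x ∂y - ∂^2 f/∂y ∂x = (0) - (0) = 0 (equality of mixed partials for smooth f).
Similarly for dx ∧ dz and dy ∧ dz — all coefficients vanish. So d(df) = 0.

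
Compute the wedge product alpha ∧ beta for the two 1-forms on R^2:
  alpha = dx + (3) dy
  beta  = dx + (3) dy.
alpha ∧ beta = 0

Distribute the wedge, using dx_i ∧ dx_j = -dx_j ∧ dx_i and dx_i ∧ dx_i = 0. For each pair (i, j) with i < j, the coefficient of dx_i ∧ dx_j in alpha ∧ beta is (alpha_i * beta_j - alpha_j * beta_i). Collecting: alpha ∧ beta = 0.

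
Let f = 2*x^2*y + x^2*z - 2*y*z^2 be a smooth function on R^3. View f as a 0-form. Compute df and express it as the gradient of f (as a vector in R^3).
df = (2*x*(2*y + z)) dx + (2*x^2 - 2*z^2) dy + (x^2 - 4*y*z) dz; grad f = (2*x*(2*y + z), 2*x^2 - 2*z^2, x^2 - 4*y*z)

For a 0-form f, d f = (∂f/∂x) dx + (∂f/∂y) dy + (∂f/∂z) dz. The components of the vector representation are exactly the entries of grad f in Cartesian coordinates:
  ∂f/∂x = 2*x*(2*y + z)
  ∂f/∂y = 2*x^2 - 2*z^2
  ∂f/∂z = x^2 - 4*y*z.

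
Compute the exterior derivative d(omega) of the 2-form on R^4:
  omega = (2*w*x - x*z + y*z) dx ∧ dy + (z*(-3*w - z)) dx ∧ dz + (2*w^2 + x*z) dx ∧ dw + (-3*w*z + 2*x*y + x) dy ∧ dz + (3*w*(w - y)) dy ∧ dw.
d(omega) = (-x + 3*y + 1) dx ∧ dy ∧ dz + (2*x) dx ∧ dy ∧ dw + (-x - 3*z) dx ∧ dz ∧ dw + (-3*z) dy ∧ dz ∧ dw

For a 2-form omega = sum_{i<j} g_{ij} dx_i ∧ dx_j, the exterior derivative is
  d(omega) = sum_{i<j} d(g_{ij}) ∧ dx_i ∧ dx_j = sum_{i<j, k} (∂g_{ij}/∂x_k) dx_k ∧ dx_i ∧ dx_j.
Expand each term, using dx_k ∧ dx_i ∧ dx_j = sgn(permutation) dx_{(a)} ∧ dx_{(b)} ∧ dx_{(c)} with (a < b < c) sorted:
  d(2*w*x - x*z + y*z) includes (∂/∂z)(2*w*x - x*z + y*z) dz = (-x + y) dz, which multiplied by dx ∧ dy gives (-x + y) dx ∧ dy ∧ dz
  d(2*w*x - x*z + y*z) includes (∂/∂w)(2*w*x - x*z + y*z) dw = (2*x) dw, which multiplied by dx ∧ dy gives (2*x) dx ∧ dy ∧ dw
  d(z*(-3*w - z)) includes (∂/∂w)(z*(-3*w - z)) dw = (-3*z) dw, which multiplied by dx ∧ dz gives (-3*z) dx ∧ dz ∧ dw
  d(2*w^2 + x*z) includes (∂/∂z)(2*w^2 + x*z) dz = (x) dz, which multiplied by dx ∧ dw gives (-x) dx ∧ dz ∧ dw
  d(-3*w*z + 2*x*y + x) includes (∂/∂x)(-3*w*z + 2*x*y + x) dx = (2*y + 1) dx, which multiplied by dy ∧ dz gives (2*y + 1) dx ∧ dy ∧ dz
  d(-3*w*z + 2*x*y + x) includes (∂/∂w)(-3*w*z + 2*x*y + x) dw = (-3*z) dw, which multiplied by dy ∧ dz gives (-3*z) dy ∧ dz ∧ dw
Collecting like 3-forms: d(omega) = (-x + 3*y + 1) dx ∧ dy ∧ dz + (2*x) dx ∧ dy ∧ dw + (-x - 3*z) dx ∧ dz ∧ dw + (-3*z) dy ∧ dz ∧ dw.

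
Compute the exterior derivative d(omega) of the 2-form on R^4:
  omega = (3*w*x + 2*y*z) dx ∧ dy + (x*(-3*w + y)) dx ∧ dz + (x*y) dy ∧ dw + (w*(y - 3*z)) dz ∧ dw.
d(omega) = (-x + 2*y) dx ∧ dy ∧ dz + (3*x + y) dx ∧ dy ∧ dw + (-3*x) dx ∧ dz ∧ dw + (w) dy ∧ dz ∧ dw

For a 2-form omega = sum_{i<j} g_{ij} dx_i ∧ dx_j, the exterior derivative is
  d(omega) = sum_{i<j} d(g_{ij}) ∧ dx_i ∧ dx_j = sum_{i<j, k} (∂g_{ij}/∂x_k) dx_k ∧ dx_i ∧ dx_j.
Expand each term, using dx_k ∧ dx_i ∧ dx_j = sgn(permutation) dx_{(a)} ∧ dx_{(b)} ∧ dx_{(c)} with (a < b < c) sorted:
  d(3*w*x + 2*y*z) includes (∂/∂z)(3*w*x + 2*y*z) dz = (2*y) dz, which multiplied by dx ∧ dy gives (2*y) dx ∧ dy ∧ dz
  d(3*w*x + 2*y*z) includes (∂/∂w)(3*w*x + 2*y*z) dw = (3*x) dw, which multiplied by dx ∧ dy gives (3*x) dx ∧ dy ∧ dw
  d(x*(-3*w + y)) includes (∂/∂y)(x*(-3*w + y)) dy = (x) dy, which multiplied by dx ∧ dz gives (-x) dx ∧ dy ∧ dz
  d(x*(-3*w + y)) includes (∂/∂w)(x*(-3*w + y)) dw = (-3*x) dw, which multiplied by dx ∧ dz gives (-3*x) dx ∧ dz ∧ dw
  d(x*y) includes (∂/∂x)(x*y) dx = (y) dx, which multiplied by dy ∧ dw gives (y) dx ∧ dy ∧ dw
  d(w*(y - 3*z)) includes (∂/∂y)(w*(y - 3*z)) dy = (w) dy, which multiplied by dz ∧ dw gives (w) dy ∧ dz ∧ dw
Collecting like 3-forms: d(omega) = (-x + 2*y) dx ∧ dy ∧ dz + (3*x + y) dx ∧ dy ∧ dw + (-3*x) dx ∧ dz ∧ dw + (w) dy ∧ dz ∧ dw.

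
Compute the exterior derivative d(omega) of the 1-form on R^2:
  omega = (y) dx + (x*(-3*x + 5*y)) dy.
d(omega) = (-6*x + 5*y - 1) dx ∧ dy

For a 1-form omega = sum_i f_i dx_i, the exterior derivative is
  d(omega) = sum_{i < j} (∂f_j/∂x_i - ∂f_i/∂x_j) dx_i ∧ dx_j.
  coefficient of dx ∧ dy: ∂f_2/∂x - ∂f_1/∂y = ∂(x*(-3*x + 5*y))/∂x - ∂(y)/∂y = -6*x + 5*y - 1
Assembling: d(omega) = (-6*x + 5*y - 1) dx ∧ dy.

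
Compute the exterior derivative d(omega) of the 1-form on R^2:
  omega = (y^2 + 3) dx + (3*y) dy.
d(omega) = (-2*y) dx ∧ dy

For a 1-form omega = sum_i f_i dx_i, the exterior derivative is
  d(omega) = sum_{i < j} (∂f_j/∂x_i - ∂f_i/∂x_j) dx_i ∧ dx_j.
  coefficient of dx ∧ dy: ∂f_2/∂x - ∂f_1/∂y = ∂(3*y)/∂x - ∂(y^2 + 3)/∂y = -2*y
Assembling: d(omega) = (-2*y) dx ∧ dy.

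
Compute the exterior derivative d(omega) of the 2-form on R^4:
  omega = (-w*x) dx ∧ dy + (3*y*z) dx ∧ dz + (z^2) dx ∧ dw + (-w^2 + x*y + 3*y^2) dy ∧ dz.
d(omega) = (-x) dx ∧ dy ∧ dw + (y - 3*z) dx ∧ dy ∧ dz + (-2*z) dx ∧ dz ∧ dw + (-2*w) dy ∧ dz ∧ dw

For a 2-form omega = sum_{i<j} g_{ij} dx_i ∧ dx_j, the exterior derivative is
  d(omega) = sum_{i<j} d(g_{ij}) ∧ dx_i ∧ dx_j = sum_{i<j, k} (∂g_{ij}/∂x_k) dx_k ∧ dx_i ∧ dx_j.
Expand each term, using dx_k ∧ dx_i ∧ dx_j = sgn(permutation) dx_{(a)} ∧ dx_{(b)} ∧ dx_{(c)} with (a < b < c) sorted:
  d(-w*x) includes (∂/∂w)(-w*x) dw = (-x) dw, which multiplied by dx ∧ dy gives (-x) dx ∧ dy ∧ dw
  d(3*y*z) includes (∂/∂y)(3*y*z) dy = (3*z) dy, which multiplied by dx ∧ dz gives (-3*z) dx ∧ dy ∧ dz
  d(z^2) includes (∂/∂z)(z^2) dz = (2*z) dz, which multiplied by dx ∧ dw gives (-2*z) dx ∧ dz ∧ dw
  d(-w^2 + x*y + 3*y^2) includes (∂/∂x)(-w^2 + x*y + 3*y^2) dx = (y) dx, which multiplied by dy ∧ dz gives (y) dx ∧ dy ∧ dz
  d(-w^2 + x*y + 3*y^2) includes (∂/∂w)(-w^2 + x*y + 3*y^2) dw = (-2*w) dw, which multiplied by dy ∧ dz gives (-2*w) dy ∧ dz ∧ dw
Collecting like 3-forms: d(omega) = (-x) dx ∧ dy ∧ dw + (y - 3*z) dx ∧ dy ∧ dz + (-2*z) dx ∧ dz ∧ dw + (-2*w) dy ∧ dz ∧ dw.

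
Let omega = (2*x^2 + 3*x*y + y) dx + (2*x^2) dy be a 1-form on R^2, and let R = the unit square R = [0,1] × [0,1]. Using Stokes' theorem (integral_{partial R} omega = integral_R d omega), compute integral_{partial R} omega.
integral_(partial R) omega = -1/2

Stokes: integral_partial_R omega = integral_R d omega with d omega = (∂Q/∂x - ∂P/∂y) dx ∧ dy.
  ∂Q/∂x = 4*x
  ∂P/∂y = 3*x + 1
  integrand = ∂Q/∂x - ∂P/∂y = x - 1.
Integrating over R: integral_0^1 integral_0^1 (x - 1) dx dy = -1/2.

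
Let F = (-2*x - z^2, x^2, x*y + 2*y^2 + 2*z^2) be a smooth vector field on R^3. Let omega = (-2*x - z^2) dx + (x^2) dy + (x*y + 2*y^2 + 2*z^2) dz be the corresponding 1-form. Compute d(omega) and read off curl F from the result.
d(omega) = (x + 4*y) dy ∧ dz + (-y - 2*z) dz ∧ dx + (2*x) dx ∧ dy; curl F = (x + 4*y, -y - 2*z, 2*x)

d omega = sum_{i<j} (∂f_j/∂x_i - ∂f_i/∂x_j) dx_i ∧ dx_j. Under the identification (dy ∧ dz, dz ∧ dx, dx ∧ dy) ↔ (e_x, e_y, e_z), the coefficients are exactly the components of curl F. Compute:
  ∂R/∂y - ∂Q/∂z = (x + 4*y) - (0) = x + 4*y
  ∂P/∂z - ∂R/∂x = (-2*z) - (y) = -y - 2*z
  ∂Q/∂x - ∂P/∂y = (2*x) - (0) = 2*x.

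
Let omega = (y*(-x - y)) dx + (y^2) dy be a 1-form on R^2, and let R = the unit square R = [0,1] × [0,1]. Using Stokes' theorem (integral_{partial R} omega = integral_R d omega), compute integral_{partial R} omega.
integral_(partial R) omega = 3/2

Stokes: integral_partial_R omega = integral_R d omega with d omega = (∂Q/∂x - ∂P/∂y) dx ∧ dy.
  ∂Q/∂x = 0
  ∂P/∂y = -x - 2*y
  integrand = ∂Q/∂x - ∂P/∂y = x + 2*y.
Integrating over R: integral_0^1 integral_0^1 (x + 2*y) dx dy = 3/2.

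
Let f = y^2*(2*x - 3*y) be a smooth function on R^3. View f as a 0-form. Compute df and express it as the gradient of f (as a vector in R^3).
df = (2*y^2) dx + (y*(4*x - 9*y)) dy + (0) dz; grad f = (2*y^2, y*(4*x - 9*y), 0)

For a 0-form f, d f = (∂f/∂x) dx + (∂f/∂y) dy + (∂f/∂z) dz. The components of the vector representation are exactly the entries of grad f in Cartesian coordinates:
  ∂f/∂x = 2*y^2
  ∂f/∂y = y*(4*x - 9*y)
  ∂f/∂z = 0.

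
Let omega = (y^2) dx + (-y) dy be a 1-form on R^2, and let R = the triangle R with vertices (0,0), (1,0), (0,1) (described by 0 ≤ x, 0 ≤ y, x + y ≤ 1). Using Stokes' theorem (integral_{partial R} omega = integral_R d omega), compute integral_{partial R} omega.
integral_(partial R) omega = -1/3

Stokes: integral_partial_R omega = integral_R d omega with d omega = (∂Q/∂x - ∂P/∂y) dx ∧ dy.
  ∂Q/∂x = 0
  ∂P/∂y = 2*y
  integrand = ∂Q/∂x - ∂P/∂y = -2*y.
Integrating over R: integral_0^1 integral_0^{1-x} (-2*y) dy dx = -1/3.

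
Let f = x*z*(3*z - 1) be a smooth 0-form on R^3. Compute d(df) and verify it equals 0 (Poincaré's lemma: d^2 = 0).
d(df) = 0

Step 1: df = sum_i (∂f/∂x_i) dx_i = (z*(3*z - 1)) dx + (0) dy + (x*(6*z - 1)) dz.
Step 2: Apply d again. Using the 1-form formula, the coefficient of dx ∧ dy in d(df) is ∂^2 f/∂x ∂y - ∂^2 f/∂y ∂x = (0) - (0) = 0 (equality of mixed partials for smooth f).
Similarly for dx ∧ dz and dy ∧ dz — all coefficients vanish. So d(df) = 0.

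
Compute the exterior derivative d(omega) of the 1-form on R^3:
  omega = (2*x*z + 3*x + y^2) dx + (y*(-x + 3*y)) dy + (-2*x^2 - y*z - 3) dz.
d(omega) = (-3*y) dx ∧ dy + (-6*x) dx ∧ dz + (-z) dy ∧ dz

For a 1-form omega = sum_i f_i dx_i, the exterior derivative is
  d(omega) = sum_{i < j} (∂f_j/∂x_i - ∂f_i/∂x_j) dx_i ∧ dx_j.
  coefficient of dx ∧ dy: ∂f_2/∂x - ∂f_1/∂y = ∂(y*(-x + 3*y))/∂x - ∂(2*x*z + 3*x + y^2)/∂y = -3*y
  coefficient of dx ∧ dz: ∂f_3/∂x - ∂f_1/∂z = ∂(-2*x^2 - y*z - 3)/∂x - ∂(2*x*z + 3*x + y^2)/∂z = -6*x
  coefficient of dy ∧ dz: ∂f_3/∂y - ∂f_2/∂z = ∂(-2*x^2 - y*z - 3)/∂y - ∂(y*(-x + 3*y))/∂z = -z
Assembling: d(omega) = (-3*y) dx ∧ dy + (-6*x) dx ∧ dz + (-z) dy ∧ dz.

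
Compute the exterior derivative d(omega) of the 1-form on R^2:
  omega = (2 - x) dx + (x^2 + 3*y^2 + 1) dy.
d(omega) = (2*x) dx ∧ dy

For a 1-form omega = sum_i f_i dx_i, the exterior derivative is
  d(omega) = sum_{i < j} (∂f_j/∂x_i - ∂f_i/∂x_j) dx_i ∧ dx_j.
  coefficient of dx ∧ dy: ∂f_2/∂x - ∂f_1/∂y = ∂(x^2 + 3*y^2 + 1)/∂x - ∂(2 - x)/∂y = 2*x
Assembling: d(omega) = (2*x) dx ∧ dy.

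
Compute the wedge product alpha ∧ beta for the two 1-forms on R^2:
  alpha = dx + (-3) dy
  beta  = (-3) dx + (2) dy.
alpha ∧ beta = (-7) dx ∧ dy

Distribute the wedge, using dx_i ∧ dx_j = -dx_j ∧ dx_i and dx_i ∧ dx_i = 0. For each pair (i, j) with i < j, the coefficient of dx_i ∧ dx_j in alpha ∧ beta is (alpha_i * beta_j - alpha_j * beta_i). Collecting: alpha ∧ beta = (-7) dx ∧ dy.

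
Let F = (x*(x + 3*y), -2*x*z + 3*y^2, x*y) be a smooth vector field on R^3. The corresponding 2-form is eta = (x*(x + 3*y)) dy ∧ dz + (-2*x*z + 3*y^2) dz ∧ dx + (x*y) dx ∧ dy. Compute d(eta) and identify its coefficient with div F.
d(eta) = (2*x + 9*y) dx ∧ dy ∧ dz; div F = 2*x + 9*y

For a 2-form in R^3 of the form above, applying d gives a 3-form with coefficient ∂P/∂x + ∂Q/∂y + ∂R/∂z:
  ∂P/∂x = 2*x + 3*y
  ∂Q/∂y = 6*y
  ∂R/∂z = 0
Sum = 2*x + 9*y, which is exactly div F.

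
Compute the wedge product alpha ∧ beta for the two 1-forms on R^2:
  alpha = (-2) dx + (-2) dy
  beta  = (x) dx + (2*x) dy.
alpha ∧ beta = (-2*x) dx ∧ dy

Distribute the wedge, using dx_i ∧ dx_j = -dx_j ∧ dx_i and dx_i ∧ dx_i = 0. For each pair (i, j) with i < j, the coefficient of dx_i ∧ dx_j in alpha ∧ beta is (alpha_i * beta_j - alpha_j * beta_i). Collecting: alpha ∧ beta = (-2*x) dx ∧ dy.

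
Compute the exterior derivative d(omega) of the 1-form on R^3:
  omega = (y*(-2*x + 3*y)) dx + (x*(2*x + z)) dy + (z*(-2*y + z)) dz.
d(omega) = (6*x - 6*y + z) dx ∧ dy + (-x - 2*z) dy ∧ dz

For a 1-form omega = sum_i f_i dx_i, the exterior derivative is
  d(omega) = sum_{i < j} (∂f_j/∂x_i - ∂f_i/∂x_j) dx_i ∧ dx_j.
  coefficient of dx ∧ dy: ∂f_2/∂x - ∂f_1/∂y = ∂(x*(2*x + z))/∂x - ∂(y*(-2*x + 3*y))/∂y = 6*x - 6*y + z
  coefficient of dy ∧ dz: ∂f_3/∂y - ∂f_2/∂z = ∂(z*(-2*y + z))/∂y - ∂(x*(2*x + z))/∂z = -x - 2*z
Assembling: d(omega) = (6*x - 6*y + z) dx ∧ dy + (-x - 2*z) dy ∧ dz.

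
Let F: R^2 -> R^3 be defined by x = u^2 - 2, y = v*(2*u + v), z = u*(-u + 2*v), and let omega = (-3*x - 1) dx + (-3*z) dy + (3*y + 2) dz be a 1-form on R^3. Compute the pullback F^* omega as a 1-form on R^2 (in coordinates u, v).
F^* omega = (-6*u^3 - 6*u^2*v - 6*u*v^2 + 6*u + 6*v^3 + 4*v) du + (2*u*(3*u^2 + 3*u*v - 3*v^2 + 2)) dv

Using F^*(f dg) = (f ∘ F) d(g ∘ F), substitute each coordinate x_i by F_i(u, v) in f_i, and replace dx_i by d F_i = (∂F_i/∂u) du + (∂F_i/∂v) dv.
  For the x component: f_1(F) = 5 - 3*u^2; d F_1 = (2*u) du + (0) dv
  For the y component: f_2(F) = 3*u*(u - 2*v); d F_2 = (2*v) du + (2*u + 2*v) dv
  For the z component: f_3(F) = 6*u*v + 3*v^2 + 2; d F_3 = (-2*u + 2*v) du + (2*u) dv
Combining and collecting du, dv coefficients:
  coeff of du: -6*u^3 - 6*u^2*v - 6*u*v^2 + 6*u + 6*v^3 + 4*v
  coeff of dv: 2*u*(3*u^2 + 3*u*v - 3*v^2 + 2)
F^* omega = (-6*u^3 - 6*u^2*v - 6*u*v^2 + 6*u + 6*v^3 + 4*v) du + (2*u*(3*u^2 + 3*u*v - 3*v^2 + 2)) dv.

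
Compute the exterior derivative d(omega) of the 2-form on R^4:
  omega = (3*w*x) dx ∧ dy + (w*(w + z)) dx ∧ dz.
d(omega) = (3*x) dx ∧ dy ∧ dw + (2*w + z) dx ∧ dz ∧ dw

For a 2-form omega = sum_{i<j} g_{ij} dx_i ∧ dx_j, the exterior derivative is
  d(omega) = sum_{i<j} d(g_{ij}) ∧ dx_i ∧ dx_j = sum_{i<j, k} (∂g_{ij}/∂x_k) dx_k ∧ dx_i ∧ dx_j.
Expand each term, using dx_k ∧ dx_i ∧ dx_j = sgn(permutation) dx_{(a)} ∧ dx_{(b)} ∧ dx_{(c)} with (a < b < c) sorted:
  d(3*w*x) includes (∂/∂w)(3*w*x) dw = (3*x) dw, which multiplied by dx ∧ dy gives (3*x) dx ∧ dy ∧ dw
  d(w*(w + z)) includes (∂/∂w)(w*(w + z)) dw = (2*w + z) dw, which multiplied by dx ∧ dz gives (2*w + z) dx ∧ dz ∧ dw
Collecting like 3-forms: d(omega) = (3*x) dx ∧ dy ∧ dw + (2*w + z) dx ∧ dz ∧ dw.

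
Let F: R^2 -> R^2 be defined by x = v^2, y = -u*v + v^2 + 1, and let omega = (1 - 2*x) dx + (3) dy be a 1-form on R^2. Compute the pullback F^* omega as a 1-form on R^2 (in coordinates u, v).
F^* omega = (-3*v) du + (-3*u - 4*v^3 + 8*v) dv

Using F^*(f dg) = (f ∘ F) d(g ∘ F), substitute each coordinate x_i by F_i(u, v) in f_i, and replace dx_i by d F_i = (∂F_i/∂u) du + (∂F_i/∂v) dv.
  For the x component: f_1(F) = 1 - 2*v^2; d F_1 = (0) du + (2*v) dv
  For the y component: f_2(F) = 3; d F_2 = (-v) du + (-u + 2*v) dv
Combining and collecting du, dv coefficients:
  coeff of du: -3*v
  coeff of dv: -3*u - 4*v^3 + 8*v
F^* omega = (-3*v) du + (-3*u - 4*v^3 + 8*v) dv.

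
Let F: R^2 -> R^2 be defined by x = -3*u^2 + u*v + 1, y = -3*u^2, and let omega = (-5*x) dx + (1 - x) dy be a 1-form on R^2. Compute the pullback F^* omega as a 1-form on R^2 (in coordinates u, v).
F^* omega = (-108*u^3 + 51*u^2*v - 5*u*v^2 + 30*u - 5*v) du + (5*u*(3*u^2 - u*v - 1)) dv

Using F^*(f dg) = (f ∘ F) d(g ∘ F), substitute each coordinate x_i by F_i(u, v) in f_i, and replace dx_i by d F_i = (∂F_i/∂u) du + (∂F_i/∂v) dv.
  For the x component: f_1(F) = 15*u^2 - 5*u*v - 5; d F_1 = (-6*u + v) du + (u) dv
  For the y component: f_2(F) = u*(3*u - v); d F_2 = (-6*u) du + (0) dv
Combining and collecting du, dv coefficients:
  coeff of du: -108*u^3 + 51*u^2*v - 5*u*v^2 + 30*u - 5*v
  coeff of dv: 5*u*(3*u^2 - u*v - 1)
F^* omega = (-108*u^3 + 51*u^2*v - 5*u*v^2 + 30*u - 5*v) du + (5*u*(3*u^2 - u*v - 1)) dv.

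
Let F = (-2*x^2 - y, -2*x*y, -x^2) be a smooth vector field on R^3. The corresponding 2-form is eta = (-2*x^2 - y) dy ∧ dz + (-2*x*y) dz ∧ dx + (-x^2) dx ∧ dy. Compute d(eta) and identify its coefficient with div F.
d(eta) = (-6*x) dx ∧ dy ∧ dz; div F = -6*x

For a 2-form in R^3 of the form above, applying d gives a 3-form with coefficient ∂P/∂x + ∂Q/∂y + ∂R/∂z:
  ∂P/∂x = -4*x
  ∂Q/∂y = -2*x
  ∂R/∂z = 0
Sum = -6*x, which is exactly div F.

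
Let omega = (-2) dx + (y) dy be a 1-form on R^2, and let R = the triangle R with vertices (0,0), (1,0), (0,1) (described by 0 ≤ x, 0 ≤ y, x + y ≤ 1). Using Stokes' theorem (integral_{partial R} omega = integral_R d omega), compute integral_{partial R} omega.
integral_(partial R) omega = 0

Stokes: integral_partial_R omega = integral_R d omega with d omega = (∂Q/∂x - ∂P/∂y) dx ∧ dy.
  ∂Q/∂x = 0
  ∂P/∂y = 0
  integrand = ∂Q/∂x - ∂P/∂y = 0.
Integrating over R: integral_0^1 integral_0^{1-x} (0) dy dx = 0.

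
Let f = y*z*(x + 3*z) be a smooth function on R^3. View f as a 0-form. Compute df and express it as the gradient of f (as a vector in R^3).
df = (y*z) dx + (z*(x + 3*z)) dy + (y*(x + 6*z)) dz; grad f = (y*z, z*(x + 3*z), y*(x + 6*z))

For a 0-form f, d f = (∂f/∂x) dx + (∂f/∂y) dy + (∂f/∂z) dz. The components of the vector representation are exactly the entries of grad f in Cartesian coordinates:
  ∂f/∂x = y*z
  ∂f/∂y = z*(x + 3*z)
  ∂f/∂z = y*(x + 6*z).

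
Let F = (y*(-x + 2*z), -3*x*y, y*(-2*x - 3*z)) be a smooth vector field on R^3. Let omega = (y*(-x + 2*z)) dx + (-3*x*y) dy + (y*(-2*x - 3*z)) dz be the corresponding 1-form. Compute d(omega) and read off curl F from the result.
d(omega) = (-2*x - 3*z) dy ∧ dz + (4*y) dz ∧ dx + (x - 3*y - 2*z) dx ∧ dy; curl F = (-2*x - 3*z, 4*y, x - 3*y - 2*z)

d omega = sum_{i<j} (∂f_j/∂x_i - ∂f_i/∂x_j) dx_i ∧ dx_j. Under the identification (dy ∧ dz, dz ∧ dx, dx ∧ dy) ↔ (e_x, e_y, e_z), the coefficients are exactly the components of curl F. Compute:
  ∂R/∂y - ∂Q/∂z = (-2*x - 3*z) - (0) = -2*x - 3*z
  ∂P/∂z - ∂R/∂x = (2*y) - (-2*y) = 4*y
  ∂Q/∂x - ∂P/∂y = (-3*y) - (-x + 2*z) = x - 3*y - 2*z.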